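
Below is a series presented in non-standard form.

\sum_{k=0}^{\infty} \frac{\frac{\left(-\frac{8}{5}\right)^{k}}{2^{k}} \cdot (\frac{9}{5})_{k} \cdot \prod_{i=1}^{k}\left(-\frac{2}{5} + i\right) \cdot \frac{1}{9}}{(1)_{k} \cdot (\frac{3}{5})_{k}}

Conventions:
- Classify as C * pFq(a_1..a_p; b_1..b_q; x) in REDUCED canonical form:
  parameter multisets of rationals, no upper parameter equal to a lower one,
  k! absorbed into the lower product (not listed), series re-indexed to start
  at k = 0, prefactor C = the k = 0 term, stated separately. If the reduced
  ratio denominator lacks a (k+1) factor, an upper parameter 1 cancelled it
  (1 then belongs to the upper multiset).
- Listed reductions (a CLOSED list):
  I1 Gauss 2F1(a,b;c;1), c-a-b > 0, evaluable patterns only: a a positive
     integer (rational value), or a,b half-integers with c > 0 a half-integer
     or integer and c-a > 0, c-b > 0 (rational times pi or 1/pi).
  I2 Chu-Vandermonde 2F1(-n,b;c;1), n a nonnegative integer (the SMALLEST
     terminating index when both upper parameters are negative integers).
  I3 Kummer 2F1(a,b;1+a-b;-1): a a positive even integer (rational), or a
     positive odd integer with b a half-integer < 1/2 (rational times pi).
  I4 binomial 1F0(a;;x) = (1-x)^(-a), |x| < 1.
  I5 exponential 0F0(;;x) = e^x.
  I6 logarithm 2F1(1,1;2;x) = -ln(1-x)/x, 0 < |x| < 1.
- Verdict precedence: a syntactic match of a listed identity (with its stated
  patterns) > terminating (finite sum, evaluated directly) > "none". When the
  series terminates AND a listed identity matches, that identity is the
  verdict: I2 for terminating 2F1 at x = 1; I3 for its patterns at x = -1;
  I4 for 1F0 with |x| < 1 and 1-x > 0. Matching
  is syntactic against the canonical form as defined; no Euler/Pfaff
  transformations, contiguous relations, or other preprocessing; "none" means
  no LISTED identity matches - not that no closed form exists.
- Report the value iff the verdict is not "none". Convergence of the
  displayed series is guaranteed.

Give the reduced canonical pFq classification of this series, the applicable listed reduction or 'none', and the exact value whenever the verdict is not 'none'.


With C = \frac{1}{9}: the canonical form is 1F0(\frac{9}{5}; -; -\frac{4}{5}). Verdict: binomial (I4) applies (the 1F0 binomial series: exponent -9/5, x = -\frac{4}{5}). Hence: \frac{1}{9} \cdot \left(\frac{9}{5}\right)^{-\frac{9}{5}}.

Structural cue: from the first term \frac{1}{9}: the running product (C = 1/9, x = -4/5) telescopes to a rising factorial.
Term ratio: r(k) = -\frac{4}{5} * (k+\frac{9}{5}) / [(k+1)] - rational; roots negated = parameters, x = -\frac{4}{5}, C = \frac{1}{9}.


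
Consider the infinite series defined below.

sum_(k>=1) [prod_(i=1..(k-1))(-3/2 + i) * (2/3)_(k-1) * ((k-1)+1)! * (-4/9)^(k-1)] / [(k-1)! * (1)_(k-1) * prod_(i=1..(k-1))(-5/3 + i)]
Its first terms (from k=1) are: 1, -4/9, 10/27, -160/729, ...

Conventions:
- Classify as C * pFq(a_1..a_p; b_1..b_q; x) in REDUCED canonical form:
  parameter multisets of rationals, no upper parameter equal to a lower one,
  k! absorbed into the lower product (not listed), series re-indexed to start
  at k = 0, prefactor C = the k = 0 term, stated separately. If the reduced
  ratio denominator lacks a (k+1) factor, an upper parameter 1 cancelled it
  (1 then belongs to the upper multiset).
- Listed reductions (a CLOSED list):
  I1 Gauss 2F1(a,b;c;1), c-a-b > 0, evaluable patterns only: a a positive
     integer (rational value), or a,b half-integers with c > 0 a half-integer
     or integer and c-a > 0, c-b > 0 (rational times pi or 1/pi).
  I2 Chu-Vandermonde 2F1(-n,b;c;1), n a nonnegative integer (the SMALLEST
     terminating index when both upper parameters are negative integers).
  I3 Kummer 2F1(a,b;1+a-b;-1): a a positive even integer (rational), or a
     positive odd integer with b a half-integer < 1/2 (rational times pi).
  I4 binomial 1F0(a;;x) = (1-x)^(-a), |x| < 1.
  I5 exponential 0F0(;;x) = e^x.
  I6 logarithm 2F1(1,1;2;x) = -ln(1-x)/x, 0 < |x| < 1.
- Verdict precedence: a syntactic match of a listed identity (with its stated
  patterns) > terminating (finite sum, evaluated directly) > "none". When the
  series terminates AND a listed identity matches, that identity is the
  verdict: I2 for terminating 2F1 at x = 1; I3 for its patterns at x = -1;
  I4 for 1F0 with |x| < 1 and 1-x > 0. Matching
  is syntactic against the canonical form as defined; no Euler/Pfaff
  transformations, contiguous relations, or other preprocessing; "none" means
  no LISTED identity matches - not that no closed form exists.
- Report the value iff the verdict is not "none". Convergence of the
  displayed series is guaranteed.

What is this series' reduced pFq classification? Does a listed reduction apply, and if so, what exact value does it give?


Structural cue: with t_0 = 1, the lower running product (C = 1, x = -4/9) is a rising factorial.
Consecutive-term ratio: r(k) = (-4/9) * (k-1/2) (k+2/3) (k+2) / [(k-2/3) (k+1) (k+1)] - poly over poly, x = (-4/9) from leading terms; C = 1 at k = 0.

Canonical form: C = 1 times 3F2 with upper {-1/2, 2/3, 2}, lower {-2/3, 1}, x = -4/9. Verdict: none. A 3F2 with upper {-1/2, 2/3, 2} fits none of I1-I6 at x = -4/9; the sum runs forever.


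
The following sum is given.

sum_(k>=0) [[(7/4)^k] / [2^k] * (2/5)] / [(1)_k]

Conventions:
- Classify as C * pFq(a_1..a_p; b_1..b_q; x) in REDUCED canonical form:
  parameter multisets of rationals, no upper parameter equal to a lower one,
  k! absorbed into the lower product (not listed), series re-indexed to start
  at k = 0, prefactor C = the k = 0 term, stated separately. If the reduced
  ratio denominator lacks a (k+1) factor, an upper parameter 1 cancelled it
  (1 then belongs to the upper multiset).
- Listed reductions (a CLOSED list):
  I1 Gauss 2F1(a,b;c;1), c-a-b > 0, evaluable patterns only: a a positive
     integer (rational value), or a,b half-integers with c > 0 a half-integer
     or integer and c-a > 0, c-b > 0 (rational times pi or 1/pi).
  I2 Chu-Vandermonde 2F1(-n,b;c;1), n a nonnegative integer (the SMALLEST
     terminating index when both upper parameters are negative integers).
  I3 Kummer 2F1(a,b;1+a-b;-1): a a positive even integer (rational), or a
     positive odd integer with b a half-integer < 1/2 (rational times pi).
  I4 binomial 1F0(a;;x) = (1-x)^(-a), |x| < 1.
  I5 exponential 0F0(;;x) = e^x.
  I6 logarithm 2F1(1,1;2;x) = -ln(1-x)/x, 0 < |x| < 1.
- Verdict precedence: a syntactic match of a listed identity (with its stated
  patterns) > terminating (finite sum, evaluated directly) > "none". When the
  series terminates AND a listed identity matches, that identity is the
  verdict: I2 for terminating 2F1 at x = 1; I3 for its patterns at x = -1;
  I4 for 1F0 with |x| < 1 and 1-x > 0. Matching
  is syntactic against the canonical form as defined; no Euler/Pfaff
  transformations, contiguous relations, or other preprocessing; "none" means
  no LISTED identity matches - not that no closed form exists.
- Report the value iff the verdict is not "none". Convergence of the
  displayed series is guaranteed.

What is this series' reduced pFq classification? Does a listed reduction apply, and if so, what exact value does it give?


x = 7/8 here; the reduced form reads 0F0, upper {-}, lower {-}, C = 2/5. Verdict: the exponential series (I5) applies (the 0F0 exponential series at x = 7/8). Hence: (2/5) * e^(7/8).

The tell: with t_0 = 2/5, (1)_k (C = 2/5) is k! itself.
Term ratio: r(k) = (7/8) * 1 / [(k+1)] - rational; roots negated = parameters, x = (7/8), C = 2/5.


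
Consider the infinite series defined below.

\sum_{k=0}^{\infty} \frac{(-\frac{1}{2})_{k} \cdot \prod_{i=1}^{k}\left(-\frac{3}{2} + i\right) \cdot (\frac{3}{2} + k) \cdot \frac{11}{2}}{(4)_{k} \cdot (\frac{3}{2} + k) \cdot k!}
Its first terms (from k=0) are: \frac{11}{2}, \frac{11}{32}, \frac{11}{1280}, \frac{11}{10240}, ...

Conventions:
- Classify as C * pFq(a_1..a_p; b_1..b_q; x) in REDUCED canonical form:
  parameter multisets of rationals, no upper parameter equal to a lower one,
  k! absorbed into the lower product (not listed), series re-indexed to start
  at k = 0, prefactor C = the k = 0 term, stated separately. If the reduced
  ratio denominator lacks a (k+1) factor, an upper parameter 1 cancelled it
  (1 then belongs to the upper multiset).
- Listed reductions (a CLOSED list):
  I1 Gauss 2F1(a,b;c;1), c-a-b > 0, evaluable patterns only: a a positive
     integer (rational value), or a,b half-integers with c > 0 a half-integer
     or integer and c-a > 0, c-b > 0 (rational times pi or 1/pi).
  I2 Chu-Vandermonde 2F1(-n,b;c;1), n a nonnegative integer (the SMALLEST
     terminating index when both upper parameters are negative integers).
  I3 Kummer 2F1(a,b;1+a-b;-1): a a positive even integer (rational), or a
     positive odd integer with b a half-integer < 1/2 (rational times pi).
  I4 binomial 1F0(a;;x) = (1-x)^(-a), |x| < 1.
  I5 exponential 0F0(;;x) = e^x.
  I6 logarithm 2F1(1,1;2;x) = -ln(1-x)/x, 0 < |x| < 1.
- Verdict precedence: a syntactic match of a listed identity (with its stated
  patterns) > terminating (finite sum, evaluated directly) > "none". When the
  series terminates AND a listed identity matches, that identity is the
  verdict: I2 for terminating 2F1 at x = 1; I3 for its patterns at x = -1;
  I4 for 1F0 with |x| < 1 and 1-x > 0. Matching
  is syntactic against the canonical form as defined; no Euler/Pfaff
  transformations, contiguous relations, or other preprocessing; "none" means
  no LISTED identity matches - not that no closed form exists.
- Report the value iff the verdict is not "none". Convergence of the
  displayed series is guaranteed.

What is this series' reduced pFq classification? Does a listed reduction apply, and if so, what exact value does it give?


Canonical form: C = \frac{11}{2} times 2F1 with upper {-\frac{1}{2}, -\frac{1}{2}}, lower {4}, x = 1. Verdict at x = 1: the half-integer Gauss pattern (I1) matches (x = 1; upper {-\frac{1}{2}, -\frac{1}{2}} half-integers, c = 4 in the evaluable pattern). Its exact value is \frac{22528}{1225} / \pi.

First insight: from the first term \frac{11}{2}: the factor k + 3/2 cancels (top and bottom), leaving prefactor 11/2.
Adjacent-term ratio: r(k) = 1 * (k-\frac{1}{2}) (k-\frac{1}{2}) / [(k+4) (k+1)] ; factor over Q: parameters, x = 1, and C = \frac{11}{2}.


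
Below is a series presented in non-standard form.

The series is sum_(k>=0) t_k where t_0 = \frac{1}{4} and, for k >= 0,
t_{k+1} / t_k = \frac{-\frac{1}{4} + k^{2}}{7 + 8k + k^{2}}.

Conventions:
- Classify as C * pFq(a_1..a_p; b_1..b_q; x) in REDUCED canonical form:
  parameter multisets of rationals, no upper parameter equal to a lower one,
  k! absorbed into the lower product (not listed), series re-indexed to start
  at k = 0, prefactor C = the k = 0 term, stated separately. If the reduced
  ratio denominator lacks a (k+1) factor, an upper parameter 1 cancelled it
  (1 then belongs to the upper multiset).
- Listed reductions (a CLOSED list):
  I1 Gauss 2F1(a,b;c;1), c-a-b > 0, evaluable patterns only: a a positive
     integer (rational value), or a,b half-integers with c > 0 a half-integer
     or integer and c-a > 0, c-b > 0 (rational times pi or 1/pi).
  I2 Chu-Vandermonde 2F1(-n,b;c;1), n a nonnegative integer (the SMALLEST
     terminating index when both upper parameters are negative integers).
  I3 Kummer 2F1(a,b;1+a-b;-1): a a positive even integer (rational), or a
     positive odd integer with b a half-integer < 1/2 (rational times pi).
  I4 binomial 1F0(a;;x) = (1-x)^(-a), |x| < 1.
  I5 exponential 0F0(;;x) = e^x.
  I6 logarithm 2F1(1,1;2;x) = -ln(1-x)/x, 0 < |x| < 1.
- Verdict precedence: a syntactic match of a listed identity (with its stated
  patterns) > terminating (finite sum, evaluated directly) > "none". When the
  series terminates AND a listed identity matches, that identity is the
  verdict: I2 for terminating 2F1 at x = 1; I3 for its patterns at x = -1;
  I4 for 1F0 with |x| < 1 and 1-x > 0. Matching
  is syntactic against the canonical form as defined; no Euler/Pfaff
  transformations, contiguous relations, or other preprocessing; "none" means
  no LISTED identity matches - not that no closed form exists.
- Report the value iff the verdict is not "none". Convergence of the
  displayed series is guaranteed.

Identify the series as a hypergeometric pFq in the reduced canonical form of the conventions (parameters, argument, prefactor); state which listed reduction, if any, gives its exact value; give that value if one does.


Structural cue: t_0 being \frac{1}{4}, roots of the ratio polynomials (C = 1/4) are the negated parameters.
Adjacent-term ratio: r(k) = 1 * (k-\frac{1}{2}) (k+\frac{1}{2}) / [(k+7) (k+1)] - rational; roots negated = parameters, x = 1, C = \frac{1}{4}.

The series (x = 1) is 2F1: upper {-\frac{1}{2}, \frac{1}{2}}, lower {7}, prefactor \frac{1}{4}. Verdict at x = 1: the half-integer Gauss pattern (I1) matches (x = 1; upper {-\frac{1}{2}, \frac{1}{2}} half-integers, c = 7 in the evaluable pattern). Sum: \frac{524288}{693693} / \pi.


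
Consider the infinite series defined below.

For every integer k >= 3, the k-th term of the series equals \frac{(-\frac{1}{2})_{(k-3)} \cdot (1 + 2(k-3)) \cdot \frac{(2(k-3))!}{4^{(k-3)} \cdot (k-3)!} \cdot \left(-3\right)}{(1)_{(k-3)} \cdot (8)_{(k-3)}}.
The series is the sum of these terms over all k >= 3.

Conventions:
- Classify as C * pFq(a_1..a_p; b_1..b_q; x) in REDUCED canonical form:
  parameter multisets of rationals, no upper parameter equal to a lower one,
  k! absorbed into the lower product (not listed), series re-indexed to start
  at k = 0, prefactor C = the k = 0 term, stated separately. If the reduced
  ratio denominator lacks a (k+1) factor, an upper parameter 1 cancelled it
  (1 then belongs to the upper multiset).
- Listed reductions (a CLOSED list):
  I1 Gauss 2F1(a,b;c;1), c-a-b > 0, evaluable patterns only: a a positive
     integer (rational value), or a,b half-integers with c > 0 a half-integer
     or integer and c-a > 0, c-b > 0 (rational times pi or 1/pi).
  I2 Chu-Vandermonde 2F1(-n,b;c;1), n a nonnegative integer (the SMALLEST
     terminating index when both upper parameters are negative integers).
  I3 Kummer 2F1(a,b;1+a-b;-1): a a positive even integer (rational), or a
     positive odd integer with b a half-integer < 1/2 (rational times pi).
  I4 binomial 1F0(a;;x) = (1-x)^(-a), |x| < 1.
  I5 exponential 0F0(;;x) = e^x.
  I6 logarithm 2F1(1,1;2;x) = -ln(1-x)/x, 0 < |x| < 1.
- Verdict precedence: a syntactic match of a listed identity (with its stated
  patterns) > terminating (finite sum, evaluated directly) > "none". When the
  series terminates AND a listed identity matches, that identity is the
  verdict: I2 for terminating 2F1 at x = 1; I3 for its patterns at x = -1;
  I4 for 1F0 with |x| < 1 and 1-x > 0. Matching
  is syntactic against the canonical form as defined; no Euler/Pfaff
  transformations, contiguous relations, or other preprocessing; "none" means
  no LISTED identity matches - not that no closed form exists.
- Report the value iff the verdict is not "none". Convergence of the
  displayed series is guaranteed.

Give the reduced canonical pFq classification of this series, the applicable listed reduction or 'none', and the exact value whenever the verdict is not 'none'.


Key step: t_0 = -3 here, and (1)_k (C = -3) is k! itself.
Adjacent-term ratio: r(k) = 1 * (k-\frac{1}{2}) (k+\frac{3}{2}) / [(k+8) (k+1)] ; factor over Q: parameters, x = 1, and C = -3.

Classification (C = -3): 2F1 with upper {-\frac{1}{2}, \frac{3}{2}}, lower {8}, argument x = 1. Verdict: the half-integer Gauss pattern (I1) applies (x = 1; upper {-\frac{1}{2}, \frac{3}{2}} half-integers, c = 8 in the evaluable pattern). Exact value: \left(-\frac{4194304}{495495}\right) / \pi.


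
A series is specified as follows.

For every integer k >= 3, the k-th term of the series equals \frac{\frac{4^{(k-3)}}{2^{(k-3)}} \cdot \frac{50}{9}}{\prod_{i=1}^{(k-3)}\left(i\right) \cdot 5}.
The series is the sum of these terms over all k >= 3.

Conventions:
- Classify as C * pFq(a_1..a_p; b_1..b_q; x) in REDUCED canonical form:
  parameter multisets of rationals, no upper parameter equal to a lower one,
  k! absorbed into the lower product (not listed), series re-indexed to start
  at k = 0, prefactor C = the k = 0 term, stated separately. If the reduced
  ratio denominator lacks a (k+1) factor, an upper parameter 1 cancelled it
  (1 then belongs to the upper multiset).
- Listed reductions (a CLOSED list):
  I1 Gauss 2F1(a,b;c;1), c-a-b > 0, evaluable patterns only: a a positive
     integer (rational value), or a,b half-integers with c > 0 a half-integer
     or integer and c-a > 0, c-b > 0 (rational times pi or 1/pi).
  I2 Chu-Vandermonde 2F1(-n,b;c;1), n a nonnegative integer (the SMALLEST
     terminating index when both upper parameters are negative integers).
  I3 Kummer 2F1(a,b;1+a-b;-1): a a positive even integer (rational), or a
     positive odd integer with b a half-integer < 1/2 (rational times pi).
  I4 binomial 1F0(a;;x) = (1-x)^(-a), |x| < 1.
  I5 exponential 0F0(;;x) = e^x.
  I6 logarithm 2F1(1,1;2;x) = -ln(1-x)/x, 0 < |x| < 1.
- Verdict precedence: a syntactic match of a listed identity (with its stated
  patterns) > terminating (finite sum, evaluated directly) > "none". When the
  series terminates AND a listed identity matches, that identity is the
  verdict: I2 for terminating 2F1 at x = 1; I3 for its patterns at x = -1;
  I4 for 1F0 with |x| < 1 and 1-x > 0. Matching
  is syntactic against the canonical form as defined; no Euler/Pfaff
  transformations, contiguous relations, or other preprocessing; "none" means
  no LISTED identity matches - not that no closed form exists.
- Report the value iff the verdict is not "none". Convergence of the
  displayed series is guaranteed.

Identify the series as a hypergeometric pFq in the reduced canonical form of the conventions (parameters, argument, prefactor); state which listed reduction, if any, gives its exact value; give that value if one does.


x = 2 here; the reduced form reads 0F0, upper {-}, lower {-}, C = \frac{10}{9}. Verdict at x = 2: the exponential series (I5) matches (the 0F0 exponential series at x = 2). Value: \frac{10}{9} \cdot e^{2}.

Key observation: t_0 = \frac{10}{9} here, and the product of the first k integers (C = 10/9, x = 2) is k!.
Consecutive-term ratio: r(k) = 2 * 1 / [(k+1)] - poly over poly, x = 2 from leading terms; C = \frac{10}{9} at k = 0.


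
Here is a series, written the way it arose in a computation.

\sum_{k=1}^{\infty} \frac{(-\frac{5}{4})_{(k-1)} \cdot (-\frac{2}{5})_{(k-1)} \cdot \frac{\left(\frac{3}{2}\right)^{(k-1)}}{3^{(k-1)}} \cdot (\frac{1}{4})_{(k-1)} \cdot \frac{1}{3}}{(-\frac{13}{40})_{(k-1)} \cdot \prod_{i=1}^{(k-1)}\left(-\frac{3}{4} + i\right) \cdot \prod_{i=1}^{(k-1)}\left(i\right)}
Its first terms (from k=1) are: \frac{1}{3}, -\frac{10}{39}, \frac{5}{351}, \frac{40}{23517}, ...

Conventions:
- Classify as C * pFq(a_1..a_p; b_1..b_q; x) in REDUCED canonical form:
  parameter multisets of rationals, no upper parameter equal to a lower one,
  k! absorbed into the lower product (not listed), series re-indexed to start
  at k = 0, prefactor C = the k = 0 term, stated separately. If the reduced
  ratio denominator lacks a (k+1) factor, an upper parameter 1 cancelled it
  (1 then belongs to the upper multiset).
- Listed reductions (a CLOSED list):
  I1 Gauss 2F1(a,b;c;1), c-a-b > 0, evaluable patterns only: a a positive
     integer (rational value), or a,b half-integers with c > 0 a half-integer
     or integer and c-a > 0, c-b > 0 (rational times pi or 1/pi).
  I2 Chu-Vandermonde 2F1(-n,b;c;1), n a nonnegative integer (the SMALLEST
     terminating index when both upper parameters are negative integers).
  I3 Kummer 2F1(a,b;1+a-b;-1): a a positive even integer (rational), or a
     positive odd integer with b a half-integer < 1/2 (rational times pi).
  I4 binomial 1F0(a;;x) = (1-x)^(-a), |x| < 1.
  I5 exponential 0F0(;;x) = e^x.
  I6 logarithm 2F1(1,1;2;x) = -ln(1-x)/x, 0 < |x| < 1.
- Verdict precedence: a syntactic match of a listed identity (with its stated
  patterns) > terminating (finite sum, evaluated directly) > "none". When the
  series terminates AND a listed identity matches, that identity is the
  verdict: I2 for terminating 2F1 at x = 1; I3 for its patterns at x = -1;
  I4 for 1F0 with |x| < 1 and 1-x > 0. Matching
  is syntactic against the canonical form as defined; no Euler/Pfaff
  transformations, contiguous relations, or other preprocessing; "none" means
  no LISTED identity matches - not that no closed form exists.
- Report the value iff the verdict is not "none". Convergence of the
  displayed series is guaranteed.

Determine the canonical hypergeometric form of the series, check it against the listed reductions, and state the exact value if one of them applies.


With C = \frac{1}{3}: the canonical form is 2F1(-\frac{5}{4}, -\frac{2}{5}; -\frac{13}{40}; \frac{1}{2}). Verdict: none - at argument \frac{1}{2} the multisets {-\frac{5}{4}, -\frac{2}{5}} ; {-\frac{13}{40}} match no listed identity.

Structural cue: with t_0 = \frac{1}{3}, the lower running product (C = 1/3) is a rising factorial.
Ratio: r(k) = \frac{1}{2} * (k-\frac{5}{4}) (k-\frac{2}{5}) / [(k-\frac{13}{40}) (k+1)] - rational in k, leading ratio \frac{1}{2}; with t_0 = \frac{1}{3}, classification follows.


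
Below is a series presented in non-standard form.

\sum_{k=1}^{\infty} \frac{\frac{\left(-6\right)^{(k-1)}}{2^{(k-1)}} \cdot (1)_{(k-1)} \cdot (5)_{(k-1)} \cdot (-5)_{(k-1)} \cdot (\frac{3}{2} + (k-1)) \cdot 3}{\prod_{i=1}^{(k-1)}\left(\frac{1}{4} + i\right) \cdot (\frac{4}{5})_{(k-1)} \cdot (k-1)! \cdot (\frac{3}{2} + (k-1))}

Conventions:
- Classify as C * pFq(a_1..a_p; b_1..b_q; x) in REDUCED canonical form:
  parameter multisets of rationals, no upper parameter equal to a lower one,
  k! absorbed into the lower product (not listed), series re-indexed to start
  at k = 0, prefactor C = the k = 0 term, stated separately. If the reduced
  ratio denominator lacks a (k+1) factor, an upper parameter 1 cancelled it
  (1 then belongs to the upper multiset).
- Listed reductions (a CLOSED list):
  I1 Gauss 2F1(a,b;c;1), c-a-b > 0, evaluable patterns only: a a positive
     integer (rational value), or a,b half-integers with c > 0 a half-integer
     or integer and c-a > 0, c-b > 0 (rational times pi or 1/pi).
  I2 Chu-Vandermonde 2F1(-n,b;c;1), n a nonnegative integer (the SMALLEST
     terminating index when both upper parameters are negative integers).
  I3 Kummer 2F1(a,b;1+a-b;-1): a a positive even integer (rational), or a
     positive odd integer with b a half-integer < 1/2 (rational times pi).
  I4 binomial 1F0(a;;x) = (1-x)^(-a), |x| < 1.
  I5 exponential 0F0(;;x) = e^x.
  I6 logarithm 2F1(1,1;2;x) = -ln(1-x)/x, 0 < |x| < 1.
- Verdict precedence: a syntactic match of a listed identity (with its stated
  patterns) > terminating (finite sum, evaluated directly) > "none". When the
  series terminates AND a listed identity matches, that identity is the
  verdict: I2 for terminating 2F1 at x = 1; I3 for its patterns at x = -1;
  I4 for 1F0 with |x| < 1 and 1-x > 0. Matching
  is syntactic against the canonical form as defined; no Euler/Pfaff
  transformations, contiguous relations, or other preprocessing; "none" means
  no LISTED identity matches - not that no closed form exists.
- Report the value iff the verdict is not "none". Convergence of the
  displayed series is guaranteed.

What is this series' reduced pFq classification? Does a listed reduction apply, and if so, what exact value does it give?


The series (x = -3) is 3F2: upper {-5, 1, 5}, lower {\frac{4}{5}, \frac{5}{4}}, prefactor 3. Verdict: terminating - no listed pattern fits, but -5 in the upper list cuts the series at k = 5; direct evaluation. Value: \frac{5949433604}{29393}.

Key step: with t_0 = 3, k + 3/2 divides numerator and denominator alike; prefactor 3 after cancelling.
Ratio: r(k) = -3 * (k-5) (k+1) (k+5) / [(k+\frac{4}{5}) (k+\frac{5}{4}) (k+1)] - rational in k, leading ratio -3; with t_0 = 3, classification follows.


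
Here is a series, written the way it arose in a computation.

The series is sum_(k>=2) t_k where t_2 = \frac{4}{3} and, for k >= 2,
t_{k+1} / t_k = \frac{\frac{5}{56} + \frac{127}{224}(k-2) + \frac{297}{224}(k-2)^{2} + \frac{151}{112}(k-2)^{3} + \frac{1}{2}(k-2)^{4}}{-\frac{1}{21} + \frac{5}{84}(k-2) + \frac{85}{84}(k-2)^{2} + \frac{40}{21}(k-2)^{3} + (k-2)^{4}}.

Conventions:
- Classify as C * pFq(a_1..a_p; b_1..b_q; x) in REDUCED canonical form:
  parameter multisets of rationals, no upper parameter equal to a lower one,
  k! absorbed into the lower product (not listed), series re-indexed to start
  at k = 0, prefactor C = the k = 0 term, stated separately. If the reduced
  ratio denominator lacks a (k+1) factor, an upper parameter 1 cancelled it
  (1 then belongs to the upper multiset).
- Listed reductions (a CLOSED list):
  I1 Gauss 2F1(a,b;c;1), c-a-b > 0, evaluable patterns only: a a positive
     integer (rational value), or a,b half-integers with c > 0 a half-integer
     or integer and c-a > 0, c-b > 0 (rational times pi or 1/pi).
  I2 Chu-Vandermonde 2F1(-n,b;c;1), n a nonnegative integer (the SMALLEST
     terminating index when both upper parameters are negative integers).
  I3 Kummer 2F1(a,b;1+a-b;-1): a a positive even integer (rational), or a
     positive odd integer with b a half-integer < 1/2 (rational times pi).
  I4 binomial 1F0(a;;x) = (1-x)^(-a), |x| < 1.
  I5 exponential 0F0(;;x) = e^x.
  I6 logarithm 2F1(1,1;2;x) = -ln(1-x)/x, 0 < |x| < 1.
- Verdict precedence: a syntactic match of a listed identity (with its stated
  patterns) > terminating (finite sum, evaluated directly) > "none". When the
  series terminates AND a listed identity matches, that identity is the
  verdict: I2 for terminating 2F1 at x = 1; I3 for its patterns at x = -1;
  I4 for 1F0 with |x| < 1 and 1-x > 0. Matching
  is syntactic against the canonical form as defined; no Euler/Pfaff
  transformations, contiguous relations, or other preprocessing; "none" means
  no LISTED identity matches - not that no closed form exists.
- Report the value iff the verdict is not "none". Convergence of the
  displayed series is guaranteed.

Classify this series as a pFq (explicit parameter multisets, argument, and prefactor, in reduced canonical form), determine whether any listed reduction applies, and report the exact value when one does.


Prefactor \frac{4}{3}, argument \frac{1}{2}: 2F1 with upper {\frac{5}{8}, 1} over lower {-\frac{1}{6}}. Verdict: no listed reduction: x = \frac{1}{2} and upper {\frac{5}{8}, 1} fail every I1-I6 pattern.

Structural cue: t_0 being \frac{4}{3}, roots of the ratio polynomials (C = 4/3) are the negated parameters.
Adjacent-term ratio: r(k) = \frac{1}{2} * (k+\frac{5}{8}) (k+1) / [(k-\frac{1}{6}) (k+1)] - poly over poly, x = \frac{1}{2} from leading terms; C = \frac{4}{3} at k = 0.


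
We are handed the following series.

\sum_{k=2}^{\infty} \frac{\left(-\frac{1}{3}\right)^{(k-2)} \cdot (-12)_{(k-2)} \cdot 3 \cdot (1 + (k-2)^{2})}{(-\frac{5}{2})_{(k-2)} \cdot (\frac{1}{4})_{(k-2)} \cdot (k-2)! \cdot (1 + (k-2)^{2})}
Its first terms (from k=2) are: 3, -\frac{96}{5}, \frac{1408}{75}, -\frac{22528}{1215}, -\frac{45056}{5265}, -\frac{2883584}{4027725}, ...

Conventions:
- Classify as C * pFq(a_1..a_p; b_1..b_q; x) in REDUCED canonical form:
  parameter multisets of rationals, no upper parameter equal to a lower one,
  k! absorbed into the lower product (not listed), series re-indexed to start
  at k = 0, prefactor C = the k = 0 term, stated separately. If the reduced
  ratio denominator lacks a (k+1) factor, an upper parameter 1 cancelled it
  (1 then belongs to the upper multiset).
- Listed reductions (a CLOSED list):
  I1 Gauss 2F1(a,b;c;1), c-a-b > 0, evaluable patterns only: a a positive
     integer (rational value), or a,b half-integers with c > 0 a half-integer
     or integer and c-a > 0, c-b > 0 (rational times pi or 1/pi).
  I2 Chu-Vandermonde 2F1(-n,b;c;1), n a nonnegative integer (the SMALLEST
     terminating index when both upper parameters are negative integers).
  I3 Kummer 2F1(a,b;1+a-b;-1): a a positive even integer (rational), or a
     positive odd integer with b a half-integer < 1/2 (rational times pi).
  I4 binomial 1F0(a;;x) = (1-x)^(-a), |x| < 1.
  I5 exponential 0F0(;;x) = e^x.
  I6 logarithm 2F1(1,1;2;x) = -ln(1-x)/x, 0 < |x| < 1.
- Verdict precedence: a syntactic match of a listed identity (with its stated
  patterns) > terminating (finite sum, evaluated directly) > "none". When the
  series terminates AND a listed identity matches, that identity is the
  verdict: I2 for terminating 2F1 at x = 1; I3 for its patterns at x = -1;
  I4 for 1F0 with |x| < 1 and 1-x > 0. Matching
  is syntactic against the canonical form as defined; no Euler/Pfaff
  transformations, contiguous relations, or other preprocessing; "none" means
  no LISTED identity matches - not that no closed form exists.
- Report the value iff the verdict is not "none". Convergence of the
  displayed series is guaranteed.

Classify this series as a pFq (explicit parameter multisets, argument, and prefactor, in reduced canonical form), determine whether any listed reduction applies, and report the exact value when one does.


The series (x = -\frac{1}{3}) is 1F2: upper {-12}, lower {-\frac{5}{2}, \frac{1}{4}}, prefactor 3. Verdict: terminating - no listed pattern fits, but -12 in the upper list cuts the series at k = 12; direct evaluation. Sum: -\frac{789036876885882137370076461241}{31232533220526094331327578125}.

The tell: t_0 being 3, the factor k^2 + 1 cancels (top and bottom), leaving C = 3.
Adjacent-term ratio: r(k) = -\frac{1}{3} * (k-12) / [(k-\frac{5}{2}) (k+\frac{1}{4}) (k+1)] ; factor over Q: parameters, x = -\frac{1}{3}, and C = 3.


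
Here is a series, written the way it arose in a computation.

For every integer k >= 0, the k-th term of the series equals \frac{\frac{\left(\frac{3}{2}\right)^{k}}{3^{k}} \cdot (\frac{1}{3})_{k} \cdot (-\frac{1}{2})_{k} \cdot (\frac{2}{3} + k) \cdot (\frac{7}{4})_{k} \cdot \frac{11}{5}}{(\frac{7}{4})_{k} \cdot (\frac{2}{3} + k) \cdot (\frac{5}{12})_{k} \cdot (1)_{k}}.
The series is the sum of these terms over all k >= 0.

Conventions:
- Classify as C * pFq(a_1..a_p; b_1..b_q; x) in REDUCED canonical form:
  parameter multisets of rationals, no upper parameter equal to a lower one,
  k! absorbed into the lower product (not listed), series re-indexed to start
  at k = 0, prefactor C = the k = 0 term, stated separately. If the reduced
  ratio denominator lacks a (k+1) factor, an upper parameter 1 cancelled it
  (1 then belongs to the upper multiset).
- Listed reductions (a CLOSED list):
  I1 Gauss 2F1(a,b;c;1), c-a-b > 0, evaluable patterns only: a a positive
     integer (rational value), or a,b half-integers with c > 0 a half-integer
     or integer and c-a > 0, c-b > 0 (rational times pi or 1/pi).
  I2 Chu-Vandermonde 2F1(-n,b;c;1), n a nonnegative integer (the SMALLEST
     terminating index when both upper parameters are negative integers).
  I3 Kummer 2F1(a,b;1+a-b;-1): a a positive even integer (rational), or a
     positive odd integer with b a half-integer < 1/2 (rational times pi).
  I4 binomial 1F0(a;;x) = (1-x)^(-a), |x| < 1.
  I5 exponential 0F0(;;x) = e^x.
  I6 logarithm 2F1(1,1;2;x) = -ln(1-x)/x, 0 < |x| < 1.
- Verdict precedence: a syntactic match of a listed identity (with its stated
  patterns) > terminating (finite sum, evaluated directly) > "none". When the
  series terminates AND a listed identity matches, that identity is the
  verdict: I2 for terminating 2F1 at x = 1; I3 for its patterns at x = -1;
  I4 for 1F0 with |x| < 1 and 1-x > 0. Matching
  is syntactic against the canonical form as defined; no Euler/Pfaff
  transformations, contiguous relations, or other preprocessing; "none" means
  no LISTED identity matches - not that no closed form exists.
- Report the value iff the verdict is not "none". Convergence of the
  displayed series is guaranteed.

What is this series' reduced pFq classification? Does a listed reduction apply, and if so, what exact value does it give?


This is \frac{11}{5} * 2F1(-\frac{1}{2}, \frac{1}{3}; \frac{5}{12}; \frac{1}{2}) in reduced canonical form. Verdict: none. Every listed pattern misses the 2F1 form at \frac{1}{2}, upper {-\frac{1}{2}, \frac{1}{3}}.

The tell: t_0 = \frac{11}{5} here, and the two k-th powers (C = 11/5, x = 1/2) combine into one argument.
Consecutive-term ratio: r(k) = \frac{1}{2} * (k-\frac{1}{2}) (k+\frac{1}{3}) / [(k+\frac{5}{12}) (k+1)] ; factor over Q: parameters, x = \frac{1}{2}, and C = \frac{11}{5}.


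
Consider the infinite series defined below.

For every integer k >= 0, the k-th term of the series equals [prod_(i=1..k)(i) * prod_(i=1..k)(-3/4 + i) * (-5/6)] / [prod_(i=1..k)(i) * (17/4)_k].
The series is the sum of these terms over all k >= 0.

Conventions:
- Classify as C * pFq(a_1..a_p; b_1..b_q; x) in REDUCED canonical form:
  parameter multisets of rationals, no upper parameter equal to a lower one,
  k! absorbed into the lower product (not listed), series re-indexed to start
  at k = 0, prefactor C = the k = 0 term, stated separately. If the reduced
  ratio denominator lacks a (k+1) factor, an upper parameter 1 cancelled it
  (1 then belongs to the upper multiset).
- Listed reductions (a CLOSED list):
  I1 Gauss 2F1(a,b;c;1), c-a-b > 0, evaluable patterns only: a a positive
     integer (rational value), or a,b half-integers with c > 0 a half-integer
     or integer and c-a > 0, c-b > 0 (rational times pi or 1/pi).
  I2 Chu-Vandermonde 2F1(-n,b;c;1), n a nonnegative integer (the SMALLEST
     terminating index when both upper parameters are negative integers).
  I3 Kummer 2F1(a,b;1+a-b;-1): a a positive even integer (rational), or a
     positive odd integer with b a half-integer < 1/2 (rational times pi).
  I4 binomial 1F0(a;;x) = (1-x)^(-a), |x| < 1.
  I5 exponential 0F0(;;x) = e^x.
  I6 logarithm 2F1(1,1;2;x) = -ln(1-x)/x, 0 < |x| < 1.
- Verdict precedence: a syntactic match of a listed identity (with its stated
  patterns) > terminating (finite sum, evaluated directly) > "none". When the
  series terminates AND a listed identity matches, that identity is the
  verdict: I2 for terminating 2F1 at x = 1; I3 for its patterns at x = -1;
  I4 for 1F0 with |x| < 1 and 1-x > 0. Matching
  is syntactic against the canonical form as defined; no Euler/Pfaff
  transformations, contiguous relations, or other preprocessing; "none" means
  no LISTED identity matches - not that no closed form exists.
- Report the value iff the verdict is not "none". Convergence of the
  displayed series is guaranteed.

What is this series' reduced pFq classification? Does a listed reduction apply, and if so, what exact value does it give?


Canonical form: C = -5/6 times 2F1 with upper {1/4, 1}, lower {17/4}, x = 1. Verdict: this is Gauss (I1, integer-parameter pattern) (x = 1: the Gamma ratio telescopes since c-a-b = 3 > 0 and a = 1 in Z>0). Sum: -65/72.

Key step: from the first term -5/6: the running product (prefactor -5/6) telescopes to a rising factorial.
Adjacent-term ratio: r(k) = 1 * (k+1/4) (k+1) / [(k+17/4) (k+1)] ; factor over Q: parameters, x = 1, and C = -5/6.


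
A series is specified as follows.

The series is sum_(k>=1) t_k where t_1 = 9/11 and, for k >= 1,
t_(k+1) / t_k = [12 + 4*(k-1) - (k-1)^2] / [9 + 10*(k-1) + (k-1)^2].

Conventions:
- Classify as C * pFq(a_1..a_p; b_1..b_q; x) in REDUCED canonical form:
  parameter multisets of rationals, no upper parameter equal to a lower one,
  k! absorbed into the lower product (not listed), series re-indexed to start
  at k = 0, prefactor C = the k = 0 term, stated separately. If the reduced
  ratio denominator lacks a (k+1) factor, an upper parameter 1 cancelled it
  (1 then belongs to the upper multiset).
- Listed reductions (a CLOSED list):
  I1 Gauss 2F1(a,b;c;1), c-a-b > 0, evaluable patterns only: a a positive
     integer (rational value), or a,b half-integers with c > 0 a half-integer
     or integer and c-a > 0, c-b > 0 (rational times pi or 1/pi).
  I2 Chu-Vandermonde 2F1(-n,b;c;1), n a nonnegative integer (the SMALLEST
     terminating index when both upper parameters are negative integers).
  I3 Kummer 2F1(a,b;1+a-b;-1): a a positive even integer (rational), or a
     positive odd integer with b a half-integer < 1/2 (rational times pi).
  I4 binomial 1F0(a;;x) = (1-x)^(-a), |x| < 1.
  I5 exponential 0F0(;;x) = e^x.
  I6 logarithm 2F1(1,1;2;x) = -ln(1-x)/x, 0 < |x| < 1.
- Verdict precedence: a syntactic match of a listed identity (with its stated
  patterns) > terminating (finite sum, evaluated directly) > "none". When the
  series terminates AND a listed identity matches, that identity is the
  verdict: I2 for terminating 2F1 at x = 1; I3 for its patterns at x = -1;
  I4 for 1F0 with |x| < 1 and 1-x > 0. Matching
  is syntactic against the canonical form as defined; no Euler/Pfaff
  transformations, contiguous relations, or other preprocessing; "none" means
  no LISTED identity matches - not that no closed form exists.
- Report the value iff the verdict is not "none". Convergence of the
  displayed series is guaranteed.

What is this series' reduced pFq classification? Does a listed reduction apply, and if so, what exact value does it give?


The series (x = -1) is 2F1: upper {-6, 2}, lower {9}, prefactor 9/11. Verdict: this is Kummer's theorem (I3) (x = -1; c = 9 equals 1+a-b for upper {-6, 2}: listed pattern). Value: 36/11.

Structural cue: with t_0 = 9/11, roots of the ratio polynomials (C = 9/11) are the negated parameters.
Ratio: r(k) = (-1) * (k-6) (k+2) / [(k+9) (k+1)] - poly over poly, x = (-1) from leading terms; C = 9/11 at k = 0.


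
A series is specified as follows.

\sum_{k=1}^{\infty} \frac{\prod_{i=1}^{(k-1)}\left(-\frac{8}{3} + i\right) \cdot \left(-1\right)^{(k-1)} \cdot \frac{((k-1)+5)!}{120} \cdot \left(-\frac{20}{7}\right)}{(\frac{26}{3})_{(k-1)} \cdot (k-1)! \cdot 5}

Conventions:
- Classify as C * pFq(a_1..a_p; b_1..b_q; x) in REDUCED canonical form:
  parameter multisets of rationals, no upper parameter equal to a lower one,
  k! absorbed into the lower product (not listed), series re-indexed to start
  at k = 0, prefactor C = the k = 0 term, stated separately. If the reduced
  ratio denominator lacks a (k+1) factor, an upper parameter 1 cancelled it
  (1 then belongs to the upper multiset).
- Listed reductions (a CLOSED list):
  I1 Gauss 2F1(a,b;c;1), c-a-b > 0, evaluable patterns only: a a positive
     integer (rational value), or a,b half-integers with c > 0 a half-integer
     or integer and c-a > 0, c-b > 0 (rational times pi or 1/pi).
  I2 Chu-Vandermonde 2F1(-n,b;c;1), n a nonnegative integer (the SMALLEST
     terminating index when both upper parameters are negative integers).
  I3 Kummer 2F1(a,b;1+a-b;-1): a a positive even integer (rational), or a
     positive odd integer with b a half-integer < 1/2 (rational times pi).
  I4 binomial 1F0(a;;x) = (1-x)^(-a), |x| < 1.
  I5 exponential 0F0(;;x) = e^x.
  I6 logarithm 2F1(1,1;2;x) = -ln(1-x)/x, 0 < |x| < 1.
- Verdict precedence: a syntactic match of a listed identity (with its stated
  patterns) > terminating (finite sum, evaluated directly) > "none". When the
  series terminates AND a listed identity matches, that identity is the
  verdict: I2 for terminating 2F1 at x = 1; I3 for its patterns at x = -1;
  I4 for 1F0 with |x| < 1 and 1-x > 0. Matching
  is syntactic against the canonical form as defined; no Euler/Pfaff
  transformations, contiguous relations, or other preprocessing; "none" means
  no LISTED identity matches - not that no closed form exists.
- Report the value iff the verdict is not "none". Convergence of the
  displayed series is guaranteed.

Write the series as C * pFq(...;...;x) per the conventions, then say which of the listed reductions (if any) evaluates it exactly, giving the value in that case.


At argument -1: a 2F1 with upper {-\frac{5}{3}, 6}, lower {\frac{26}{3}}, scaled by C = -\frac{4}{7}. Verdict (x = -1): the Kummer evaluation I3 applies (x = -1; c = \frac{26}{3} equals 1+a-b for upper {-\frac{5}{3}, 6}: listed pattern). Sum: -\frac{782}{567}.

The tell: t_0 = -\frac{4}{7} here, and the constant factors (C = -4/7, x = -1) combine into one prefactor.
Adjacent-term ratio: r(k) = -1 * (k-\frac{5}{3}) (k+6) / [(k+\frac{26}{3}) (k+1)] ; factor over Q: parameters, x = -1, and C = -\frac{4}{7}.


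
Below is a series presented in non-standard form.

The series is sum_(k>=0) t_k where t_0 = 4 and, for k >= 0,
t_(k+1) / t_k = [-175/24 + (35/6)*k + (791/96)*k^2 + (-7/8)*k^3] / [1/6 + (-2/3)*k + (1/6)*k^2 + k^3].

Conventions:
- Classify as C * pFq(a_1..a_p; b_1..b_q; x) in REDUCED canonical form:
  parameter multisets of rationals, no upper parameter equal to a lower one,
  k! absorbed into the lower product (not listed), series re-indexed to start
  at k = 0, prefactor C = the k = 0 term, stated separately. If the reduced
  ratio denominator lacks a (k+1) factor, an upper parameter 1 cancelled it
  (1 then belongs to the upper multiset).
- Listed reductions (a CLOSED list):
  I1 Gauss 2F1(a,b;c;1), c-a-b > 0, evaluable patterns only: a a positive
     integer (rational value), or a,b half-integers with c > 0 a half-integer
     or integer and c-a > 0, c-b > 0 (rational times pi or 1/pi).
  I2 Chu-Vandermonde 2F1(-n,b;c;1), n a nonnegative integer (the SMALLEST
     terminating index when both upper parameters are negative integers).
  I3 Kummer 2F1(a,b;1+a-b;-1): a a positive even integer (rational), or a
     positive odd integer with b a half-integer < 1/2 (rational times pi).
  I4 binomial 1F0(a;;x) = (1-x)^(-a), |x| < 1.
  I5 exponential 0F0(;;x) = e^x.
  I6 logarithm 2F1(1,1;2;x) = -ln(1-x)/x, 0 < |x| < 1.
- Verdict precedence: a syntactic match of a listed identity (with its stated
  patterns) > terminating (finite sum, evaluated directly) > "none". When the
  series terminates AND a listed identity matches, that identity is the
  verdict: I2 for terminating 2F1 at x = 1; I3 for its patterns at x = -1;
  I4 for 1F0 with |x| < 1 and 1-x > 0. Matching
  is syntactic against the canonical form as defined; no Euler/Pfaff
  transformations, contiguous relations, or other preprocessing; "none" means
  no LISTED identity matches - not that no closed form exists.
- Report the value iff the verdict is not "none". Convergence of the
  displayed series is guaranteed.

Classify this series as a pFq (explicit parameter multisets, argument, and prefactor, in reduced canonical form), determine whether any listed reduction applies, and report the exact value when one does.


Canonical form: C = 4 times 3F2 with upper {-10, -2/3, 5/4}, lower {-1/2, -1/3}, x = -7/8. Verdict: terminating (-10 upstairs). 11 nonzero terms in all; added directly. Hence: -518868507041247394971/6502374327713792.

First insight: t_0 being 4, the expanded ratio factors over Q; C = 4, roots give parameters.
Ratio: r(k) = (-7/8) * (k-10) (k-2/3) (k+5/4) / [(k-1/2) (k-1/3) (k+1)] ; factor over Q: parameters, x = (-7/8), and C = 4.
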